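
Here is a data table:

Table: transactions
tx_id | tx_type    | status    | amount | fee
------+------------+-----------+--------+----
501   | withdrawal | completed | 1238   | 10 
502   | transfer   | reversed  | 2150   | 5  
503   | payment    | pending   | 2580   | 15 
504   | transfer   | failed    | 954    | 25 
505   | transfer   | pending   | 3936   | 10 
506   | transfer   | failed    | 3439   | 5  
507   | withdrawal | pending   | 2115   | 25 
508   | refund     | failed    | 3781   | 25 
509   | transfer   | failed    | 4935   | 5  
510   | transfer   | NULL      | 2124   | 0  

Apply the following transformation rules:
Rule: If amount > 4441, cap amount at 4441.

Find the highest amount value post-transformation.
4441

Step 1: Original maximum amount = 4935
Step 2: Apply cap at 4441
Step 3: 1 records had amount > 4441 and were capped
Step 4: Maximum after transformation = 4441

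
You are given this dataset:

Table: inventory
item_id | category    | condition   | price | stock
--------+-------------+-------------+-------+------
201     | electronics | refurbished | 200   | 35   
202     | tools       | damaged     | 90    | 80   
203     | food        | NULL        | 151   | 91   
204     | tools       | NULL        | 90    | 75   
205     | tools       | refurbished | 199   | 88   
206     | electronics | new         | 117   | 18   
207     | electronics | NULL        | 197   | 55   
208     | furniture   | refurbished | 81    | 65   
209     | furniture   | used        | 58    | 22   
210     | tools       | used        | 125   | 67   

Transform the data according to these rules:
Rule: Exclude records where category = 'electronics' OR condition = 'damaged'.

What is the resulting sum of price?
704

Step 1: Find records where category = 'electronics' OR condition = 'damaged'
Step 2: 4 records match, summing to 604
Step 3: Original sum: 1308
Step 4: Remaining sum = 1308 - 604 = 704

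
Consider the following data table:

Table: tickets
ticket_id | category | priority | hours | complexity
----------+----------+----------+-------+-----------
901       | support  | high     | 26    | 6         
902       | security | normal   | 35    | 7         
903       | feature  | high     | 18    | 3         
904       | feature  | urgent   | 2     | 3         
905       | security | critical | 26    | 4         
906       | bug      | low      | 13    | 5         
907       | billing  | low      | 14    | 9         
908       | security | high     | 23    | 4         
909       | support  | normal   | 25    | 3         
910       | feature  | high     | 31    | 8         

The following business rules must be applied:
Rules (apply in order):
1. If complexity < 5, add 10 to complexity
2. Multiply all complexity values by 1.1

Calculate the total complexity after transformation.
112.2

Step 1: Apply Rule 1 - Add 10 to records with complexity < 5
  - 5 records affected: 17 + (5 × 10) = 67
  - Unaffected records: 35
  - Sum after Rule 1: 102
Step 2: Apply Rule 2 - Multiply all by 1.1
  - 102 × 1.1 = 112.2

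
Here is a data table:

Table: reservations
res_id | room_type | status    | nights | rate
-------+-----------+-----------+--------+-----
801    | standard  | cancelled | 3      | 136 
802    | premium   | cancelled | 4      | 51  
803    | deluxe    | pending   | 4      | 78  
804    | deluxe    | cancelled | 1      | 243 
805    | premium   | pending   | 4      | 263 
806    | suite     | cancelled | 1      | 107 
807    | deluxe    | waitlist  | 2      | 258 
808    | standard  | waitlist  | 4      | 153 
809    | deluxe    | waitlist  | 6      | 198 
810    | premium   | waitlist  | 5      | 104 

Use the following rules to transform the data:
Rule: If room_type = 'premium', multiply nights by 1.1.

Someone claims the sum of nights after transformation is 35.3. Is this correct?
Yes, the result is correct.

Step 1: Calculate the correct sum after transformation
Step 2: Apply multiplier 1.1 to records where room_type = 'premium'
Step 3: Correct result = 35.3
Step 4: Claimed result = 35.3
Step 5: 35.3 = 35.3 ✓
Conclusion: The claimed result is correct.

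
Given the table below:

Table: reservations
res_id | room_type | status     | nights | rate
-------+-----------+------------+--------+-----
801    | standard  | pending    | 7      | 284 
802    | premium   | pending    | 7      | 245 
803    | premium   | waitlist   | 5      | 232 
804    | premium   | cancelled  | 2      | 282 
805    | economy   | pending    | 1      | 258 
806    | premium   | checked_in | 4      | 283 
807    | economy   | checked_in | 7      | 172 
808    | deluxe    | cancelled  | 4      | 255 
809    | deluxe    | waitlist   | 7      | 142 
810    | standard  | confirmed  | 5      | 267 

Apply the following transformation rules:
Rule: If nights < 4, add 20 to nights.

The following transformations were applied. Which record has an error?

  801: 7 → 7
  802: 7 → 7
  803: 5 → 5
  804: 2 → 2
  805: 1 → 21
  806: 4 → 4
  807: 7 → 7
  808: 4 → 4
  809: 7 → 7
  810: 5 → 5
Record 804 has an error. The correct transformed value should be 22, not 2.

Step 1: Check each record against the rule
Step 2: Record 804 has nights = 2
Step 3: Since 2 < 4, the bonus should have been applied
Step 4: Correct value = 22, but claimed value = 2
Conclusion: Record 804 has the error.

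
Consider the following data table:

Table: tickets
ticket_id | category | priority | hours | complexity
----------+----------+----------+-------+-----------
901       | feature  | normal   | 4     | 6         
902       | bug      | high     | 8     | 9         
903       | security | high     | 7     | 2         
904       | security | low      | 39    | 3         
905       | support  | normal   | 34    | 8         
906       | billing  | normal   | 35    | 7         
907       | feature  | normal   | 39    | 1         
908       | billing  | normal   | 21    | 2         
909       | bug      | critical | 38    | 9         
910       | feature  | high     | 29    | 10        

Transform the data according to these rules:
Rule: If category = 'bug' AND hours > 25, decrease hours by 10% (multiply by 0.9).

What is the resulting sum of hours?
250.2

Step 1: Find records where category = 'bug' AND hours > 25
Step 2: 1 records match, summing to 38
Step 3: After multiplier: 38 × 0.9 = 34.2
Step 4: Unaffected records sum: 216
Step 5: Final sum = 34.2 + 216 = 250.2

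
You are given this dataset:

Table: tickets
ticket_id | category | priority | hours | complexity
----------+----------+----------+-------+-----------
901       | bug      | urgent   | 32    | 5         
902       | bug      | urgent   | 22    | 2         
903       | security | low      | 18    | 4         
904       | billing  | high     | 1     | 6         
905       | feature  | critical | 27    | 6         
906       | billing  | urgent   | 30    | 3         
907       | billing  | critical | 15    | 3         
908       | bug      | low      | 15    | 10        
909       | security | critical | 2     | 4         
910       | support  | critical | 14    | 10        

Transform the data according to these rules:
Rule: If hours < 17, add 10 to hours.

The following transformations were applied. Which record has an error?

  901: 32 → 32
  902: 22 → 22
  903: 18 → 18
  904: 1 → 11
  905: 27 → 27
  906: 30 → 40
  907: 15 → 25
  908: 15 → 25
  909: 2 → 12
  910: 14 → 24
Record 906 has an error. The correct transformed value should be 30, not 40.

Step 1: Check each record against the rule
Step 2: Record 906 has hours = 30
Step 3: Since 30 >= 17, the bonus should not have been applied
Step 4: Correct value = 30, but claimed value = 40
Conclusion: Record 906 has the error.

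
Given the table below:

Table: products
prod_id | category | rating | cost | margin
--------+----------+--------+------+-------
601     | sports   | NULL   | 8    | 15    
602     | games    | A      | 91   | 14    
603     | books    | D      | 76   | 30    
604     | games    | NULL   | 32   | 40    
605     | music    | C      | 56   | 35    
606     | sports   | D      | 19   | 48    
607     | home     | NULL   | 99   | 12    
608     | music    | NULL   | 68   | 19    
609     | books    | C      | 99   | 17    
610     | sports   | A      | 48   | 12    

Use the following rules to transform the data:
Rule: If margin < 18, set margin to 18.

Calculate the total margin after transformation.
262

Step 1: 5 records have margin < 18
Step 2: These records originally summed to 70
Step 3: After setting to minimum: 5 × 18 = 90
Step 4: Unaffected records sum: 172
Step 5: Final sum = 90 + 172 = 262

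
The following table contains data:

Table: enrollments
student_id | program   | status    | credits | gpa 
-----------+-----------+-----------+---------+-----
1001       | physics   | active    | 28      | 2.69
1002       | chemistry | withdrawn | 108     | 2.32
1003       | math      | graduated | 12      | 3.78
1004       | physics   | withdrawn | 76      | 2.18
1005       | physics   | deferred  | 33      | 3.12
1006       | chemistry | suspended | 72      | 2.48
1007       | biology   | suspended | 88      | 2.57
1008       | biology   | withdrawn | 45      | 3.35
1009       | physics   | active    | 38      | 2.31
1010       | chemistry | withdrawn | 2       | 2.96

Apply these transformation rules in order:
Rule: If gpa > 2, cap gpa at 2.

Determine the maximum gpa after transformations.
2

Step 1: Original maximum gpa = 3.78
Step 2: Apply cap at 2
Step 3: 10 records had gpa > 2 and were capped
Step 4: Maximum after transformation = 2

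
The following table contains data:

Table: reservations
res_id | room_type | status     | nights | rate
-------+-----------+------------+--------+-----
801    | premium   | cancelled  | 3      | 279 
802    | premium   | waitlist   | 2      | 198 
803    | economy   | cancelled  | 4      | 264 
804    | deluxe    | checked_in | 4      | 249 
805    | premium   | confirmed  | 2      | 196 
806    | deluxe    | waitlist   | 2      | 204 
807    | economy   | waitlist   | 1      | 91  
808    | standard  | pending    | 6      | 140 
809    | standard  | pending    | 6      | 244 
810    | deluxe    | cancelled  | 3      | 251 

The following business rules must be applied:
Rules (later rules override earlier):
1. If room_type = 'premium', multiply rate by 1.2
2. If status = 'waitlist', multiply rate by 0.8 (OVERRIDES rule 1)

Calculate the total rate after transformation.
2112.4

Step 1: Rule 2 takes priority for records with status = 'waitlist'
  - 3 records: 493 × 0.8 = 394.4
Step 2: Rule 1 applies to remaining records with room_type = 'premium'
  - 2 records: 475 × 1.2 = 570.0
Step 3: Other records unchanged: 1148
Step 4: Final sum = 394.4 + 570.0 + 1148 = 2112.4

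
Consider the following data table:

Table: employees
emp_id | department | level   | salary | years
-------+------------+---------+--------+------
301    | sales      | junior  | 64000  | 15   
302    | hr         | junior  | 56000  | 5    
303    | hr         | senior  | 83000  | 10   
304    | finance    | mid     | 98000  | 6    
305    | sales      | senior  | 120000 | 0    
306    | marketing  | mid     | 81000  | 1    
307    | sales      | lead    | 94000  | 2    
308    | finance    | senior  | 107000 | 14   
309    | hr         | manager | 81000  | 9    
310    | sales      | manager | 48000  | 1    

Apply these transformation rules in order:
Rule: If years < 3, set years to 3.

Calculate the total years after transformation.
71

Step 1: 4 records have years < 3
Step 2: These records originally summed to 4
Step 3: After setting to minimum: 4 × 3 = 12
Step 4: Unaffected records sum: 59
Step 5: Final sum = 12 + 59 = 71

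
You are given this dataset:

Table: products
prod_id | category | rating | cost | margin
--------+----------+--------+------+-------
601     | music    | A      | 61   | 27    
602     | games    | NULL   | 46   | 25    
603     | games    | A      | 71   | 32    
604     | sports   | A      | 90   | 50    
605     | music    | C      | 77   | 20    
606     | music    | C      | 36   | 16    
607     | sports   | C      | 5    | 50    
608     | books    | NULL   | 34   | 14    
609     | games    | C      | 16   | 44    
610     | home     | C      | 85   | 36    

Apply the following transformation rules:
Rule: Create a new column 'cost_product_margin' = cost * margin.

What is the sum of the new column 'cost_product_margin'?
16175

Step 1: For each record, compute cost * margin
Example calculations:
  61 * 27 = 1647
  46 * 25 = 1150
  71 * 32 = 2272
  ...
Step 2: Sum all derived values
Step 3: Total = 16175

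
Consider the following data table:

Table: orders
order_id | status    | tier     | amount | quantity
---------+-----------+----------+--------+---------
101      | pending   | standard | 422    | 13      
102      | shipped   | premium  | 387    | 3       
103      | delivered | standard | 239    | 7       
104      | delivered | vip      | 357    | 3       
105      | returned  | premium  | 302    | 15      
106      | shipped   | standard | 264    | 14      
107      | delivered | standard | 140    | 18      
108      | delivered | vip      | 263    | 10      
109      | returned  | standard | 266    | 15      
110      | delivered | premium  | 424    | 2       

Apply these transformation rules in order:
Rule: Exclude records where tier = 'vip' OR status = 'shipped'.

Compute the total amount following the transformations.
1793

Step 1: Find records where tier = 'vip' OR status = 'shipped'
Step 2: 4 records match, summing to 1271
Step 3: Original sum: 3064
Step 4: Remaining sum = 3064 - 1271 = 1793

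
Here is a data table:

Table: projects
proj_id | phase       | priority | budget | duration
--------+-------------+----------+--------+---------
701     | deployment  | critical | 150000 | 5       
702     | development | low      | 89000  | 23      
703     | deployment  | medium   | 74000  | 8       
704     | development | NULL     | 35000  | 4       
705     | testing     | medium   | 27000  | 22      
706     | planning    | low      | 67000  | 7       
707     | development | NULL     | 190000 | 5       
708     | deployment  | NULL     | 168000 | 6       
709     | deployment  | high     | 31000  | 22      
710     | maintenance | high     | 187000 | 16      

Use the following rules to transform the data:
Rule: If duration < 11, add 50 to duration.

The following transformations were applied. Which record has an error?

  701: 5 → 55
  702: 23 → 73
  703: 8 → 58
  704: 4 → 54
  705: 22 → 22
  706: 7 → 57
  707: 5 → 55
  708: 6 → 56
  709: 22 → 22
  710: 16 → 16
Record 702 has an error. The correct transformed value should be 23, not 73.

Step 1: Check each record against the rule
Step 2: Record 702 has duration = 23
Step 3: Since 23 >= 11, the bonus should not have been applied
Step 4: Correct value = 23, but claimed value = 73
Conclusion: Record 702 has the error.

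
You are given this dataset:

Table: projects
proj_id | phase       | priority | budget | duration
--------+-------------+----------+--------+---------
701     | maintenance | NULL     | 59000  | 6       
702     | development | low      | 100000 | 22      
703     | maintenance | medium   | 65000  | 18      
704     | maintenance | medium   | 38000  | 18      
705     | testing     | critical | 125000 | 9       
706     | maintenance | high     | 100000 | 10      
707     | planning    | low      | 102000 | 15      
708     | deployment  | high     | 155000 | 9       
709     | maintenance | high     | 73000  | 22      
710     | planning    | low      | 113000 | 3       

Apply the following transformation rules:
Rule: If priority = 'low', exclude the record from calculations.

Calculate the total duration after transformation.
92

Step 1: Identify records where priority = 'low'
Step 2: The excluded records sum to 40
Step 3: Original total duration = 132
Step 4: Remaining total = 132 - 40 = 92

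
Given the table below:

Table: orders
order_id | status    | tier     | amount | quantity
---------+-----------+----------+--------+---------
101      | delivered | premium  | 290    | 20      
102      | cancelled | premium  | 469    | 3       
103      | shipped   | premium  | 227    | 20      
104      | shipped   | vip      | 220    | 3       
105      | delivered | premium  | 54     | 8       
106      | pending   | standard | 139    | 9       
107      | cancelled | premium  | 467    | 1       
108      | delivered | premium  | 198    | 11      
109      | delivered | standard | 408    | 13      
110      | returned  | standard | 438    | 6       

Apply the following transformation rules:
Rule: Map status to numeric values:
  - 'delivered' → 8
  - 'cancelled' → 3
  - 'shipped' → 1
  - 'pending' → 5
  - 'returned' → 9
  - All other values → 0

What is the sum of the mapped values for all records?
54

Step 1: Apply mapping to each record
Step 2: Count by status:
  'delivered': 4 records × 8 = 32
  'cancelled': 2 records × 3 = 6
  'shipped': 2 records × 1 = 2
  'pending': 1 records × 5 = 5
  'returned': 1 records × 9 = 9
Step 3: Sum all mapped values = 54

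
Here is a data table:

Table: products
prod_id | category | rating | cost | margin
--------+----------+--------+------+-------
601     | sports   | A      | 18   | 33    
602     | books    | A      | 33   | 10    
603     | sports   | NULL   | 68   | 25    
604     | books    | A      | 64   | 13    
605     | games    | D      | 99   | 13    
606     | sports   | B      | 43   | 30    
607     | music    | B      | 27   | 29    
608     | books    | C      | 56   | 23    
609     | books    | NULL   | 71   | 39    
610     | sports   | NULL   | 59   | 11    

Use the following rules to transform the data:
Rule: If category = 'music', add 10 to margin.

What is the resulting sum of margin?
236

Step 1: Count records where category = 'music': 1
Step 2: Total bonus added: 1 × 10 = 10
Step 3: Original sum of margin: 226
Step 4: Final sum = 226 + 10 = 236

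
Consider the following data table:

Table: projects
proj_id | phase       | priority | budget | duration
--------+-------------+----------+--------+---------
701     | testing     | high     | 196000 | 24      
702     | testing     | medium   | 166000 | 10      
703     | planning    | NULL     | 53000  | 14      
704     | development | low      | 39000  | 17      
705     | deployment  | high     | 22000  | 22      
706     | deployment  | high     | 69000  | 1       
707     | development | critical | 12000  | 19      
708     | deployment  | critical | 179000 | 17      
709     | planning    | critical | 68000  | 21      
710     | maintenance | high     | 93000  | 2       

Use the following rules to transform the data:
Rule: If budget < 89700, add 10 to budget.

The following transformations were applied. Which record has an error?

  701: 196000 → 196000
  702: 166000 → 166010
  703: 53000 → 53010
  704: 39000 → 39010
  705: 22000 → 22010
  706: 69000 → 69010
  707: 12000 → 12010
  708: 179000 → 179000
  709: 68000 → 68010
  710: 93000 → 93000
Record 702 has an error. The correct transformed value should be 166000, not 166010.

Step 1: Check each record against the rule
Step 2: Record 702 has budget = 166000
Step 3: Since 166000 >= 89700, the bonus should not have been applied
Step 4: Correct value = 166000, but claimed value = 166010
Conclusion: Record 702 has the error.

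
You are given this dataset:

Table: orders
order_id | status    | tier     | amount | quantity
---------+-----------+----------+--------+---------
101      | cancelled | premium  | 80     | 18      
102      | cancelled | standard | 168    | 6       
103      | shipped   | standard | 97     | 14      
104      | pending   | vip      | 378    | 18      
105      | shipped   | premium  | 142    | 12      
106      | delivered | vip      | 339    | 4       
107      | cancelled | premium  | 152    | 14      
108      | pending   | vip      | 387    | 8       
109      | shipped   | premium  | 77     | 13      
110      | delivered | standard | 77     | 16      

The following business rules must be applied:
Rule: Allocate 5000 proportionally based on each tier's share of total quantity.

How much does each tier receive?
premium: 2317.07, standard: 1463.41, vip: 1219.51

Step 1: Calculate total quantity = 123
Step 2: Calculate each tier's proportion:
  premium: 57/123 = 46.34% → 2317.07
  standard: 36/123 = 29.27% → 1463.41
  vip: 30/123 = 24.39% → 1219.51
Step 3: Verify: sum of allocations ≈ 5000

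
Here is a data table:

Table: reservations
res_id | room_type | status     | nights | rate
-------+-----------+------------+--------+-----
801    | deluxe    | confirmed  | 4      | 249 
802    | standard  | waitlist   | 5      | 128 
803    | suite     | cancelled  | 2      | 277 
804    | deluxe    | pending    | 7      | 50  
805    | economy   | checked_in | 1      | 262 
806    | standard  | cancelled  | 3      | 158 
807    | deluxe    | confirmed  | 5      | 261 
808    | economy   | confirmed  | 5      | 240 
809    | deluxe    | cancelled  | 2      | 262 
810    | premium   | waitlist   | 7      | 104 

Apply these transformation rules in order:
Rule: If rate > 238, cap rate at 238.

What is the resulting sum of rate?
1868

Step 1: 6 records have rate > 238
Step 2: These records originally summed to 1551
Step 3: After capping: 6 × 238 = 1428
Step 4: Unaffected records sum: 440
Step 5: Final sum = 1428 + 440 = 1868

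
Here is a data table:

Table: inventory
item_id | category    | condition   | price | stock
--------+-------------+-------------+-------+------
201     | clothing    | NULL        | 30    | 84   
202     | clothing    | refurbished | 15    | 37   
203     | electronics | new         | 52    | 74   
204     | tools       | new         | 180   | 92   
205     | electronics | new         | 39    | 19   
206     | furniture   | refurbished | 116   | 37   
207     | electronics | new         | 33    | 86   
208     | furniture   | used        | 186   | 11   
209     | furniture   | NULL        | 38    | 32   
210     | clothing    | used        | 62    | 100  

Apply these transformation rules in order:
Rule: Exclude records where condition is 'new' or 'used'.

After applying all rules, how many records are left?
4

Step 1: Count records to exclude
  - 4 (new) + 2 (used) = 6 records
Step 2: Total records: 10
Step 3: Remaining = 10 - 6 = 4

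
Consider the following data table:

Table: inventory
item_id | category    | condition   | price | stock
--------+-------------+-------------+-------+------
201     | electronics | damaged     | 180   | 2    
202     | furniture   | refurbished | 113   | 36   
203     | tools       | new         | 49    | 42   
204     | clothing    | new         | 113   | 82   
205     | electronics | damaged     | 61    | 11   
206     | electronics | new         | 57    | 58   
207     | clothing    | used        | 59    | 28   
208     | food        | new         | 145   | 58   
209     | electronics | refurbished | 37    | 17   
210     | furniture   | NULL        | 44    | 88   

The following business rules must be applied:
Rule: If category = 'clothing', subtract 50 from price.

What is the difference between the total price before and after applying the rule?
100

Step 1: Original sum of price = 858
Step 2: 2 records have category = 'clothing'
Step 3: Each affected record changes by -50
Step 4: Total change = 2 × -50 = -100
Step 5: New sum = 858 + -100 = 758
Step 6: Difference = |758 - 858| = 100
        (Sum decreased by 100)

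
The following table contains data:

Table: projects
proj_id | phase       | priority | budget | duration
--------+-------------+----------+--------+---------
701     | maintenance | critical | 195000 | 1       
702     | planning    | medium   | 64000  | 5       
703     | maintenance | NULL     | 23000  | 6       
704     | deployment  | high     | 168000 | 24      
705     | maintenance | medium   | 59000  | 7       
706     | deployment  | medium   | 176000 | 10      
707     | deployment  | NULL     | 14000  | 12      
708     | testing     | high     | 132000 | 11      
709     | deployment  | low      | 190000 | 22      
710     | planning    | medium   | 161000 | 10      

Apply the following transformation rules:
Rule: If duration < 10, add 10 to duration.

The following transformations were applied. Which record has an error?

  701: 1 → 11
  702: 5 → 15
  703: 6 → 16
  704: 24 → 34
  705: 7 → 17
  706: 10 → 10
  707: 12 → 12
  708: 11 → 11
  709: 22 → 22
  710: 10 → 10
Record 704 has an error. The correct transformed value should be 24, not 34.

Step 1: Check each record against the rule
Step 2: Record 704 has duration = 24
Step 3: Since 24 >= 10, the bonus should not have been applied
Step 4: Correct value = 24, but claimed value = 34
Conclusion: Record 704 has the error.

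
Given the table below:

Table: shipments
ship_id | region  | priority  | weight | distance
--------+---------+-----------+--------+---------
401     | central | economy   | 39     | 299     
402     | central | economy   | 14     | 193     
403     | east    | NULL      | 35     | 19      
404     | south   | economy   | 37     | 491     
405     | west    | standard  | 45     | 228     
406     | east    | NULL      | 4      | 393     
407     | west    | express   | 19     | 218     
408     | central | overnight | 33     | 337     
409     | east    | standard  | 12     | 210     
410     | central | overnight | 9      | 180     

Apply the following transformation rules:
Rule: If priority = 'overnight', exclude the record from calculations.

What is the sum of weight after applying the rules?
205

Step 1: Identify records where priority = 'overnight'
Step 2: The excluded records sum to 42
Step 3: Original total weight = 247
Step 4: Remaining total = 247 - 42 = 205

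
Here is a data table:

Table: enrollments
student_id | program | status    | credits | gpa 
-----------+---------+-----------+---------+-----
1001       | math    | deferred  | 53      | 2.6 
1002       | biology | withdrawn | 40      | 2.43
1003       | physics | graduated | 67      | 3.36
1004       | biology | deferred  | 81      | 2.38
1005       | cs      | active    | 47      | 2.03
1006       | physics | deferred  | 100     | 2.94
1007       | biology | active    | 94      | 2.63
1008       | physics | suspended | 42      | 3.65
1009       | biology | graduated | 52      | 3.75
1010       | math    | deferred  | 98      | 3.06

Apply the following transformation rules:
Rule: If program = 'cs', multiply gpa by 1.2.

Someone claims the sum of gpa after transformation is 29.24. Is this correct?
Yes, the result is correct.

Step 1: Calculate the correct sum after transformation
Step 2: Apply multiplier 1.2 to records where program = 'cs'
Step 3: Correct result = 29.24
Step 4: Claimed result = 29.24
Step 5: 29.24 = 29.24 ✓
Conclusion: The claimed result is correct.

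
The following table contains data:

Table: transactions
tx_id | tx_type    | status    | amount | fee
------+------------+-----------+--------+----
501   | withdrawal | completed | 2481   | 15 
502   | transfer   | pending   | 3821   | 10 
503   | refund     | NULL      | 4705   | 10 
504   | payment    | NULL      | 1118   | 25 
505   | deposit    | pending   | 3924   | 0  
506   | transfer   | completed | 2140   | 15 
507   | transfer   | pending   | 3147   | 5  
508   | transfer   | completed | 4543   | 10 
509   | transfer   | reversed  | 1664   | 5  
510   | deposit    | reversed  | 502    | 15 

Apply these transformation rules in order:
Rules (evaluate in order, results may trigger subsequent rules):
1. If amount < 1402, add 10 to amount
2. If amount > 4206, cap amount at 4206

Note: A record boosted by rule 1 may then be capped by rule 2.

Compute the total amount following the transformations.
27229

Step 1: Apply rule 1 to records with amount < 1402
  - 2 records get bonus of 10
  - Of these, 0 records then exceed 4206 and get capped
Step 2: Apply rule 2 to records with amount > 4206
  - 2 records (original) are capped
Step 3: Calculate final sum = 27229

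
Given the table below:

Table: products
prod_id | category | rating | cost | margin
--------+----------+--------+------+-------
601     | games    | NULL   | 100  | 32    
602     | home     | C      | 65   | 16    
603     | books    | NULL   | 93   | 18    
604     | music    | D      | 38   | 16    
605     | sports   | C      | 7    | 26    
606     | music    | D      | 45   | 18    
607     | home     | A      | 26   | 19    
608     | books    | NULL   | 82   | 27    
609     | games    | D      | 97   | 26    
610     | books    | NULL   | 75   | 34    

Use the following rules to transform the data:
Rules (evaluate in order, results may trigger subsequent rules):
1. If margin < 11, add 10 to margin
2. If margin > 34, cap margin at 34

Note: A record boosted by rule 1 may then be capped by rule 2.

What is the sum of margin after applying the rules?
232

Step 1: Apply rule 1 to records with margin < 11
  - 0 records get bonus of 10
  - Of these, 0 records then exceed 34 and get capped
Step 2: Apply rule 2 to records with margin > 34
  - 0 records (original) are capped
Step 3: Calculate final sum = 232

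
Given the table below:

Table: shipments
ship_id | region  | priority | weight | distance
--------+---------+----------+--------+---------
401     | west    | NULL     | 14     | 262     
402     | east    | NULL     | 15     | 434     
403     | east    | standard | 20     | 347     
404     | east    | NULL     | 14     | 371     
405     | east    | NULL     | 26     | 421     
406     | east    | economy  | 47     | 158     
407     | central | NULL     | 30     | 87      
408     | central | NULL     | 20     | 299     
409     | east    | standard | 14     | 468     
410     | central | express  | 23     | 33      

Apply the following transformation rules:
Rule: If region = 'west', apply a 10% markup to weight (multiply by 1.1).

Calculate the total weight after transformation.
224.4

Step 1: Records with region = 'west' have total weight = 14
Step 2: Apply multiplier: 14 × 1.1 = 15.4
Step 3: Other records total: 209
Step 4: Final sum = 15.4 + 209 = 224.4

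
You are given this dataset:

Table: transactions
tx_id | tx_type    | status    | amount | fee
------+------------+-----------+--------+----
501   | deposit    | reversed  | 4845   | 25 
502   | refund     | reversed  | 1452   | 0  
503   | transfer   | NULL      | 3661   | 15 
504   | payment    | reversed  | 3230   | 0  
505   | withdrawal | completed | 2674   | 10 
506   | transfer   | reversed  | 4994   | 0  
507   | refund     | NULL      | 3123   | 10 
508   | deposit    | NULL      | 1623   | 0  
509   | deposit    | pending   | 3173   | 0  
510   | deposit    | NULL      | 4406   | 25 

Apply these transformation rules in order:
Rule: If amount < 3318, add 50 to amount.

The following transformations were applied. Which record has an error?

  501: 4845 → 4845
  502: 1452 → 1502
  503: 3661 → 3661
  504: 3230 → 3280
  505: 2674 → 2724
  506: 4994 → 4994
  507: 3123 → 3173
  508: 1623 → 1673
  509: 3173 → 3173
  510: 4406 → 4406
Record 509 has an error. The correct transformed value should be 3223, not 3173.

Step 1: Check each record against the rule
Step 2: Record 509 has amount = 3173
Step 3: Since 3173 < 3318, the bonus should have been applied
Step 4: Correct value = 3223, but claimed value = 3173
Conclusion: Record 509 has the error.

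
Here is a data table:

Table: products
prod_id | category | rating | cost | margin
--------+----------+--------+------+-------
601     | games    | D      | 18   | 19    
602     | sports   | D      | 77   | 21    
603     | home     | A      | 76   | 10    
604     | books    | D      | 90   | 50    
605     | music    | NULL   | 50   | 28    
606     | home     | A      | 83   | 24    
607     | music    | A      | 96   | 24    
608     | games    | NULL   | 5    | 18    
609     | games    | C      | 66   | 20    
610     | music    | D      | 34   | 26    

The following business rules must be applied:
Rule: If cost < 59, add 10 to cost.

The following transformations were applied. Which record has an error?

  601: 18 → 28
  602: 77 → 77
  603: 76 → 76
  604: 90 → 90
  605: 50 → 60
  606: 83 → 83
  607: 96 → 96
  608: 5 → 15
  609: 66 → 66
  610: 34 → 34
Record 610 has an error. The correct transformed value should be 44, not 34.

Step 1: Check each record against the rule
Step 2: Record 610 has cost = 34
Step 3: Since 34 < 59, the bonus should have been applied
Step 4: Correct value = 44, but claimed value = 34
Conclusion: Record 610 has the error.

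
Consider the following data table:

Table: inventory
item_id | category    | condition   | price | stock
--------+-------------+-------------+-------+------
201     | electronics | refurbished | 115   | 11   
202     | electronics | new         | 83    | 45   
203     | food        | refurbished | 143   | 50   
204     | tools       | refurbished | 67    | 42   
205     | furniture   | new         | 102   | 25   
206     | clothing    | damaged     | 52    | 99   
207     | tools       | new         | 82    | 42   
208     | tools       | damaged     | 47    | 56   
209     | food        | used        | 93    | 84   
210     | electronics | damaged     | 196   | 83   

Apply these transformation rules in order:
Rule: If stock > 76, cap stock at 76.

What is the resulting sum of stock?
499

Step 1: 3 records have stock > 76
Step 2: These records originally summed to 266
Step 3: After capping: 3 × 76 = 228
Step 4: Unaffected records sum: 271
Step 5: Final sum = 228 + 271 = 499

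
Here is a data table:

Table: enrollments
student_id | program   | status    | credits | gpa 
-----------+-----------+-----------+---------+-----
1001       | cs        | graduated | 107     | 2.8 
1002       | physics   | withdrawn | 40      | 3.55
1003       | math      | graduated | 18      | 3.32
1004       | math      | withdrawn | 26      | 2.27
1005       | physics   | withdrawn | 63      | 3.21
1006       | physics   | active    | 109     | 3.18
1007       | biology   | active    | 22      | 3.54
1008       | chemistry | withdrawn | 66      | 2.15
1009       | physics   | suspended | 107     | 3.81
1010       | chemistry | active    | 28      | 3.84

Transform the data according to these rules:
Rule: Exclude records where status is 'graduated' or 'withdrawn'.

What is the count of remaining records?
4

Step 1: Count records to exclude
  - 2 (graduated) + 4 (withdrawn) = 6 records
Step 2: Total records: 10
Step 3: Remaining = 10 - 6 = 4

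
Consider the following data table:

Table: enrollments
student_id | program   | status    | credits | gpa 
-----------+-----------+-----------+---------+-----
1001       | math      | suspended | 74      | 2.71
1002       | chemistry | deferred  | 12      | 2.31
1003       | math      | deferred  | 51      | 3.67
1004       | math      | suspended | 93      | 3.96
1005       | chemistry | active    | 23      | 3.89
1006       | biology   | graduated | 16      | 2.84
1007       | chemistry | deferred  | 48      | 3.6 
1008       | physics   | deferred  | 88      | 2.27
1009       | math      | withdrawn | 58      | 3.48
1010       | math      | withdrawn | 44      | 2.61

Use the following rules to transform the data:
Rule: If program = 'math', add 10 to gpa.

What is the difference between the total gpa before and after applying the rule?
50.0

Step 1: Original sum of gpa = 31.34
Step 2: 5 records have program = 'math'
Step 3: Each affected record changes by 10
Step 4: Total change = 5 × 10 = 50
Step 5: New sum = 31.34 + 50 = 81.34
Step 6: Difference = |81.34 - 31.34| = 50.0
        (Sum increased by 50.0)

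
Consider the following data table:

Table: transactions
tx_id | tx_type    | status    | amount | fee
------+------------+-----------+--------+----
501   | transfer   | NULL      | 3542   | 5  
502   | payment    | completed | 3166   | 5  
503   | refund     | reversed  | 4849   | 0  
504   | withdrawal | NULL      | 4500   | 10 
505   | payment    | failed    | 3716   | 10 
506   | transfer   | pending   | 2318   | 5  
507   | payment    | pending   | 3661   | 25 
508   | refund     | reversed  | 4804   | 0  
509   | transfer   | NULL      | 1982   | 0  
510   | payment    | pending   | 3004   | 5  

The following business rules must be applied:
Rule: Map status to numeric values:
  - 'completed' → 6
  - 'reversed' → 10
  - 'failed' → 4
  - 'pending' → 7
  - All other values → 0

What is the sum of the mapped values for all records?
51

Step 1: Apply mapping to each record
Step 2: Count by status:
  'completed': 1 records × 6 = 6
  'reversed': 2 records × 10 = 20
  'failed': 1 records × 4 = 4
  'pending': 3 records × 7 = 21
Step 3: Sum all mapped values = 51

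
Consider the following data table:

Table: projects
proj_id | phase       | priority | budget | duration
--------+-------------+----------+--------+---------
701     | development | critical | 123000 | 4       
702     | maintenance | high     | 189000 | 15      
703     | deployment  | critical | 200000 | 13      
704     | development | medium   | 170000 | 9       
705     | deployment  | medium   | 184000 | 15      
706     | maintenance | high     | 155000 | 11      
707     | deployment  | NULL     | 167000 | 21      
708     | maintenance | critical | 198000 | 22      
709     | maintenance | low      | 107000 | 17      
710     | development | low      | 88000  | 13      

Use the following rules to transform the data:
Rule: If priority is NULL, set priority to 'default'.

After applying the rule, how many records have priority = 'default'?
1

Step 1: Count records where priority IS NULL
Step 2: Found 1 records with NULL priority
Step 3: These records will have priority set to 'default'
Step 4: Records already having priority = 'default': 0
Step 5: Answer: 1 + 0 = 1 records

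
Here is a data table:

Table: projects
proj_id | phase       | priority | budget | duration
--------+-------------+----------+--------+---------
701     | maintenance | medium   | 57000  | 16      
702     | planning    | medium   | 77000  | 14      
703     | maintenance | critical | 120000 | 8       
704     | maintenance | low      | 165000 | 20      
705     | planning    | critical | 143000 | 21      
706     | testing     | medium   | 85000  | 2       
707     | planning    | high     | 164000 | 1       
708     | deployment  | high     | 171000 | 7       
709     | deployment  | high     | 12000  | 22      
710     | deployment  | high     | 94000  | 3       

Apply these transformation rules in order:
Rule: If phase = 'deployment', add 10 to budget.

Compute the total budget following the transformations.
1088030

Step 1: Count records where phase = 'deployment': 3
Step 2: Total bonus added: 3 × 10 = 30
Step 3: Original sum of budget: 1088000
Step 4: Final sum = 1088000 + 30 = 1088030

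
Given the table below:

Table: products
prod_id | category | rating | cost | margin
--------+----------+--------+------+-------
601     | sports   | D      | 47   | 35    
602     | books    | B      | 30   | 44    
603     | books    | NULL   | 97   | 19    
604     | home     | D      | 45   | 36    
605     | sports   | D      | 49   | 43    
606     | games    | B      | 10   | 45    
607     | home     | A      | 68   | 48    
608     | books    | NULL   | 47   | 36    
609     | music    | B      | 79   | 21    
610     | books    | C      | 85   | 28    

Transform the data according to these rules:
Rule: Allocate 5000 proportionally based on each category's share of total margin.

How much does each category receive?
books: 1788.73, games: 633.8, home: 1183.1, music: 295.77, sports: 1098.59

Step 1: Calculate total margin = 355
Step 2: Calculate each category's proportion:
  books: 127/355 = 35.77% → 1788.73
  games: 45/355 = 12.68% → 633.8
  home: 84/355 = 23.66% → 1183.1
  music: 21/355 = 5.92% → 295.77
  sports: 78/355 = 21.97% → 1098.59
Step 3: Verify: sum of allocations ≈ 5000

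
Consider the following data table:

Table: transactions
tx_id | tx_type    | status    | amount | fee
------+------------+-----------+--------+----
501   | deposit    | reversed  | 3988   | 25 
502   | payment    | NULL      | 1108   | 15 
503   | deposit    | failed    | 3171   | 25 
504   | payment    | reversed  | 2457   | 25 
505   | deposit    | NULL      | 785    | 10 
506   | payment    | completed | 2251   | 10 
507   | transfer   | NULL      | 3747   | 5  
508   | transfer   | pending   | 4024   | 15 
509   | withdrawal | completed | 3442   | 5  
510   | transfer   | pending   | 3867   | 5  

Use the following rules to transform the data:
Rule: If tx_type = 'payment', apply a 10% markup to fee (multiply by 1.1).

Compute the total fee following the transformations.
145.0

Step 1: Records with tx_type = 'payment' have total fee = 50
Step 2: Apply multiplier: 50 × 1.1 = 55.0
Step 3: Other records total: 90
Step 4: Final sum = 55.0 + 90 = 145.0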